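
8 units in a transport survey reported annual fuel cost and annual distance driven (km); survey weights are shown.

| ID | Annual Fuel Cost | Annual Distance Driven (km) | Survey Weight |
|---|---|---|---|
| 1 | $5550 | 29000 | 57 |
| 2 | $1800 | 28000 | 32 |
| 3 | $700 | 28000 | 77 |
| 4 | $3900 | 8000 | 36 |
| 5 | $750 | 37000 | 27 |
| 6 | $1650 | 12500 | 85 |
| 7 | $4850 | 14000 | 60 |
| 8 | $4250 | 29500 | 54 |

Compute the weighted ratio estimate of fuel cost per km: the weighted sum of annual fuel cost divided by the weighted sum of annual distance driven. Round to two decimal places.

Σ wᵢ·y = 1249250
Σ wᵢ·x = 29000×57 + 28000×32 + 28000×77 + 8000×36 + 37000×27 + 12500×85 + 14000×60 + 29500×54
  = 9487500
Ratio = 1249250 / 9487500 = 0.13167325

0.13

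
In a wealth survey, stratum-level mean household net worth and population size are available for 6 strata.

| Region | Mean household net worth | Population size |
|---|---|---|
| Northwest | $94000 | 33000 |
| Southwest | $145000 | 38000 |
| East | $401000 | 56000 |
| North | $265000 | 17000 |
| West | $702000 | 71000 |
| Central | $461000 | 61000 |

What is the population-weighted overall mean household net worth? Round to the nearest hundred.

411400

Σ Nₕ·x̄ₕ = 94000×33000 + 145000×38000 + 401000×56000 + 265000×17000 + 702000×71000 + 461000×61000
  = 113536000000
Σ Nₕ = 33000 + 38000 + 56000 + 17000 + 71000 + 61000 = 276000
Overall mean = 113536000000 / 276000 = 411362.32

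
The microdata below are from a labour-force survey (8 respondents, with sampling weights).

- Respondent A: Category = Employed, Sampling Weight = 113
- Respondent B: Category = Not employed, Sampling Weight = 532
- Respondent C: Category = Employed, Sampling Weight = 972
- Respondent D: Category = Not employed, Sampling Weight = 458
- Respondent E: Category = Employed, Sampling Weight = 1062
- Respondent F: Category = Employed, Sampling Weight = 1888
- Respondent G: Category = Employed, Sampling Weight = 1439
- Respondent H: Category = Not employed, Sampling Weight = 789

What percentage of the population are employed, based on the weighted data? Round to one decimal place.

Sum of weights for 'Employed' = 113 + 972 + 1062 + 1888 + 1439 = 5474
Total weight = 113 + 532 + 972 + 458 + 1062 + 1888 + 1439 + 789 = 7253
Weighted proportion = 5474 / 7253 = 0.75472218 → 75.472218%

75.5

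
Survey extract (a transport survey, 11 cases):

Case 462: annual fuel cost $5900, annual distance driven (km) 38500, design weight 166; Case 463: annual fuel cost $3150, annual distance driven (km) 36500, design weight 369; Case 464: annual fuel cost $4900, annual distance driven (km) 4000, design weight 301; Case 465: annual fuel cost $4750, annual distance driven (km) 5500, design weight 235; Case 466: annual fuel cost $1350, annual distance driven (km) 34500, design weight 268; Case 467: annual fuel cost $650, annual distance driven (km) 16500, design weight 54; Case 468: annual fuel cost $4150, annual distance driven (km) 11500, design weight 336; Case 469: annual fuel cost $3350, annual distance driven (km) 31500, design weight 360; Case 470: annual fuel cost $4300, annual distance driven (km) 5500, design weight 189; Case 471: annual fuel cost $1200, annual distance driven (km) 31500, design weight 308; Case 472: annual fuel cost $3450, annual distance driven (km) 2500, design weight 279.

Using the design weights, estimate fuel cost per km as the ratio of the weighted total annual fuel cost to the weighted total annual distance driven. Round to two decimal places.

Σ wᵢ·y = 5900×166 + 3150×369 + 4900×301 + 4750×235 + 1350×268 + 650×54 + 4150×336 + 3350×360 + 4300×189 + 1200×308 + 3450×279
  = 979400 + 1162350 + 1474900 + 1116250 + 361800 + 35100 + 1394400 + 1206000 + 812700 + 369600 + 962550 = 9875050
Σ wᵢ·x = 38500×166 + 36500×369 + 4000×301 + 5500×235 + 34500×268 + 16500×54 + 11500×336 + 31500×360 + 5500×189 + 31500×308 + 2500×279
  = 59136000
Ratio = 9875050 / 59136000 = 0.16698881

0.17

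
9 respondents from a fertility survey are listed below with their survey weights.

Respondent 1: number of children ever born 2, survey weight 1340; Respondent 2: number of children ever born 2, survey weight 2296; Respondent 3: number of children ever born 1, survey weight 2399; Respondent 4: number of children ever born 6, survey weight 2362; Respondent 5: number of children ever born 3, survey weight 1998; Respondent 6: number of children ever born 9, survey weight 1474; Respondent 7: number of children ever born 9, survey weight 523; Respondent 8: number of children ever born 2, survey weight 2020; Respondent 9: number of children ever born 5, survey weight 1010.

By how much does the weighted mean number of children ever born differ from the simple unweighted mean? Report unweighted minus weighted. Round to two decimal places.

Unweighted sum = 2 + 2 + 1 + 6 + 3 + 9 + 9 + 2 + 5 = 39
Unweighted mean = 39 / 9 = 4.3333333
Weighted sum = 2×1340 + 2×2296 + 1×2399 + 6×2362 + 3×1998 + 9×1474 + 9×523 + 2×2020 + 5×1010
  = 2680 + 4592 + 2399 + 14172 + 5994 + 13266 + 4707 + 4040 + 5050 = 56900
Sum of weights = 1340 + 2296 + 2399 + 2362 + 1998 + 1474 + 523 + 2020 + 1010 = 15422
Weighted mean = 56900 / 15422 = 3.6895344
Difference (unweighted minus weighted) = 0.6437989

0.64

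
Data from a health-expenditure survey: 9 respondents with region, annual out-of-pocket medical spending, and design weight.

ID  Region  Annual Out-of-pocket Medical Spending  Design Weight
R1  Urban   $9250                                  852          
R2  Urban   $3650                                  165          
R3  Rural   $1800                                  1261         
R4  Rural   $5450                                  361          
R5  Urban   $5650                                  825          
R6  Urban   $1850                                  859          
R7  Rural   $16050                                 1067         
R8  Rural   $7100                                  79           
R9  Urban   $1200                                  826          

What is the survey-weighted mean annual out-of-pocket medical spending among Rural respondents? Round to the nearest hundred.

7900

Rural rows: R3, R4, R7, R8
Weighted sum = 1800×1261 + 5450×361 + 16050×1067 + 7100×79
  = 2269800 + 1967450 + 17125350 + 560900 = 21923500
Sum of weights = 1261 + 361 + 1067 + 79 = 2768
Weighted mean = 21923500 / 2768 = 7920.3396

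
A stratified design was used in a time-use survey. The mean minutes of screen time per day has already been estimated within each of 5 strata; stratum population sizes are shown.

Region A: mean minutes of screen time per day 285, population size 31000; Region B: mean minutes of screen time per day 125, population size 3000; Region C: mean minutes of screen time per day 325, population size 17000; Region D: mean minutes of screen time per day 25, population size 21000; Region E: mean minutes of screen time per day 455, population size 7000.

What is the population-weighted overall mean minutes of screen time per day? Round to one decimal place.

Σ Nₕ·x̄ₕ = 285×31000 + 125×3000 + 325×17000 + 25×21000 + 455×7000
  = 18445000
Σ Nₕ = 31000 + 3000 + 17000 + 21000 + 7000 = 79000
Overall mean = 18445000 / 79000 = 233.48101

233.5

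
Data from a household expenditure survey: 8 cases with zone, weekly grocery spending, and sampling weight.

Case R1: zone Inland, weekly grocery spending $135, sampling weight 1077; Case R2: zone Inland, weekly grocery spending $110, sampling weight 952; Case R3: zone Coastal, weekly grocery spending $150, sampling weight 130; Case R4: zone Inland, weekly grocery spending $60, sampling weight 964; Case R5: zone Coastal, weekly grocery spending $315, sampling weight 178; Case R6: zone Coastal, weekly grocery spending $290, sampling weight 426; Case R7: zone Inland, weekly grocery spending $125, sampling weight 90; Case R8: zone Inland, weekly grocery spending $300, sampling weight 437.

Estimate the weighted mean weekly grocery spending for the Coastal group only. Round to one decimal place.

271.3

Coastal rows: R3, R5, R6
Weighted sum = 150×130 + 315×178 + 290×426
  = 199110
Sum of weights = 130 + 178 + 426 = 734
Weighted mean = 199110 / 734 = 271.26703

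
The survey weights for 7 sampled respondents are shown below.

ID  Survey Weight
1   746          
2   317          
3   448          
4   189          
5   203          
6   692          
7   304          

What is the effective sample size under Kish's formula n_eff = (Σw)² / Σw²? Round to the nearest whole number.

Σ wᵢ = 2899
Σ wᵢ² = 556516 + 100489 + 200704 + 35721 + 41209 + 478864 + 92416 = 1505919
n_eff = 2899² / 1505919 = 8404201 / 1505919 = 5.5807789

6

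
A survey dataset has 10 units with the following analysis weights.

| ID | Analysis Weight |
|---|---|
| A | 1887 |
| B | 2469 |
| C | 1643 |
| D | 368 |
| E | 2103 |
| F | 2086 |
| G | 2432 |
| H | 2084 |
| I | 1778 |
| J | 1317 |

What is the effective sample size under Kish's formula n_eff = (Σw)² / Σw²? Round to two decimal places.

Σ wᵢ = 1887 + 2469 + 1643 + 368 + 2103 + 2086 + 2432 + 2084 + 1778 + 1317 = 18167
Σ wᵢ² = 3560769 + 6095961 + 2699449 + 135424 + 4422609 + 4351396 + 5914624 + 4343056 + 3161284 + 1734489 = 36419061
n_eff = 18167² / 36419061 = 330039889 / 36419061 = 9.0622844

9.06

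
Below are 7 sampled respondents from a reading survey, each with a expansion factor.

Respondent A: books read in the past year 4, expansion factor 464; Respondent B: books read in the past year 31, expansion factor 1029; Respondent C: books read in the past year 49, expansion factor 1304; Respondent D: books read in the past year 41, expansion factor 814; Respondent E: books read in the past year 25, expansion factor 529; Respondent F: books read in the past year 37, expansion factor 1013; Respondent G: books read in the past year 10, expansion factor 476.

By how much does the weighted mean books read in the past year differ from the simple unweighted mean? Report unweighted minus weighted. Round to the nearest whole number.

Unweighted sum = 197
Unweighted mean = 197 / 7 = 28.142857
Weighted sum = 4×464 + 31×1029 + 49×1304 + 41×814 + 25×529 + 37×1013 + 10×476
  = 1856 + 31899 + 63896 + 33374 + 13225 + 37481 + 4760 = 186491
Sum of weights = 464 + 1029 + 1304 + 814 + 529 + 1013 + 476 = 5629
Weighted mean = 186491 / 5629 = 33.130396
Difference (unweighted minus weighted) = -4.987539

-5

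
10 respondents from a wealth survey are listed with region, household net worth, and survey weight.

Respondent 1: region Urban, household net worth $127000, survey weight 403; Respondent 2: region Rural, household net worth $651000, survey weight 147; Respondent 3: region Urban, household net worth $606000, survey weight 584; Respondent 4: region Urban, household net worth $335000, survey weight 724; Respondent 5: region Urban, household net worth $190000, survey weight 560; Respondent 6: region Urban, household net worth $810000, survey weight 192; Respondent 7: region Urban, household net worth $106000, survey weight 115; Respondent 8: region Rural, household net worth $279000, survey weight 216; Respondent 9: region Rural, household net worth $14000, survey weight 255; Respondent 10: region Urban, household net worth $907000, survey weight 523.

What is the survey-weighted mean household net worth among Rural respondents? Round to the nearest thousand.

258000

Rural rows: 2, 8, 9
Weighted sum = 651000×147 + 279000×216 + 14000×255
  = 95697000 + 60264000 + 3570000 = 159531000
Sum of weights = 147 + 216 + 255 = 618
Weighted mean = 159531000 / 618 = 258140.78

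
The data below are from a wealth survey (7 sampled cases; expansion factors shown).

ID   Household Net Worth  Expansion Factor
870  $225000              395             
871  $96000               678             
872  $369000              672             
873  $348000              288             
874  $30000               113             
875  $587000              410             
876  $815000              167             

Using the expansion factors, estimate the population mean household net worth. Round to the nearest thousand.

Weighted sum = 225000×395 + 96000×678 + 369000×672 + 348000×288 + 30000×113 + 587000×410 + 815000×167
  = 88875000 + 65088000 + 247968000 + 100224000 + 3390000 + 240670000 + 136105000 = 882320000
Sum of weights = 395 + 678 + 672 + 288 + 113 + 410 + 167 = 2723
Weighted mean = 882320000 / 2723 = 324024.97

324000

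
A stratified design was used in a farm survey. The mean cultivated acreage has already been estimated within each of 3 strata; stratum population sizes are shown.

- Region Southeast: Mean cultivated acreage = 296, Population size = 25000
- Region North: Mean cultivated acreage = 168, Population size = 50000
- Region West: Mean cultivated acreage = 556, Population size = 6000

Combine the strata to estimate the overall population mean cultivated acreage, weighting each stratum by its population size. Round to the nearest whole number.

236

Σ Nₕ·x̄ₕ = 296×25000 + 168×50000 + 556×6000
  = 7400000 + 8400000 + 3336000 = 19136000
Σ Nₕ = 25000 + 50000 + 6000 = 81000
Overall mean = 19136000 / 81000 = 236.24691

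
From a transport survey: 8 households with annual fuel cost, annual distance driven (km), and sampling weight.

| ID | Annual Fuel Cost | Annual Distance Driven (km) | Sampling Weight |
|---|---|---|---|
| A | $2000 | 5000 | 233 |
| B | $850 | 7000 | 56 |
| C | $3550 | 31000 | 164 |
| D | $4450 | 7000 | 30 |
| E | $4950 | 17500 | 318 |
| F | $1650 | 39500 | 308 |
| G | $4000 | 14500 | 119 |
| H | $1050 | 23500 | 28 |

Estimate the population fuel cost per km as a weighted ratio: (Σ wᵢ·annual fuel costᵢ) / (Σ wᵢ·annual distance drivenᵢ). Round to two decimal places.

Σ wᵢ·y = 2000×233 + 850×56 + 3550×164 + 4450×30 + 4950×318 + 1650×308 + 4000×119 + 1050×28
  = 466000 + 47600 + 582200 + 133500 + 1574100 + 508200 + 476000 + 29400 = 3817000
Σ wᵢ·x = 5000×233 + 7000×56 + 31000×164 + 7000×30 + 17500×318 + 39500×308 + 14500×119 + 23500×28
  = 26965500
Ratio = 3817000 / 26965500 = 0.14155124

0.14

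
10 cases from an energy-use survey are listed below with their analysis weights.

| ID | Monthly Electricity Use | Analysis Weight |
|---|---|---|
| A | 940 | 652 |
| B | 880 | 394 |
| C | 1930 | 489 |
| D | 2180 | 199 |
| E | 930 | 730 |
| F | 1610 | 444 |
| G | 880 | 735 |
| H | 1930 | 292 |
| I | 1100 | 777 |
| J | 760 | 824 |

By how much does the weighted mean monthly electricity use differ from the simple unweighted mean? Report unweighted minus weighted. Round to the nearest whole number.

154

Unweighted sum = 940 + 880 + 1930 + 2180 + 930 + 1610 + 880 + 1930 + 1100 + 760 = 13140
Unweighted mean = 13140 / 10 = 1314
Weighted sum = 940×652 + 880×394 + 1930×489 + 2180×199 + 930×730 + 1610×444 + 880×735 + 1930×292 + 1100×777 + 760×824
  = 612880 + 346720 + 943770 + 433820 + 678900 + 714840 + 646800 + 563560 + 854700 + 626240 = 6422230
Sum of weights = 5536
Weighted mean = 6422230 / 5536 = 1160.0849
Difference (unweighted minus weighted) = 153.9151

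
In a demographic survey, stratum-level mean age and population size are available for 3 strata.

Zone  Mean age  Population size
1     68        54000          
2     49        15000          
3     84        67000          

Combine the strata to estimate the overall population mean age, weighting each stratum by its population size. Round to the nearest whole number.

Σ Nₕ·x̄ₕ = 68×54000 + 49×15000 + 84×67000
  = 3672000 + 735000 + 5628000 = 10035000
Σ Nₕ = 136000
Overall mean = 10035000 / 136000 = 73.786765

74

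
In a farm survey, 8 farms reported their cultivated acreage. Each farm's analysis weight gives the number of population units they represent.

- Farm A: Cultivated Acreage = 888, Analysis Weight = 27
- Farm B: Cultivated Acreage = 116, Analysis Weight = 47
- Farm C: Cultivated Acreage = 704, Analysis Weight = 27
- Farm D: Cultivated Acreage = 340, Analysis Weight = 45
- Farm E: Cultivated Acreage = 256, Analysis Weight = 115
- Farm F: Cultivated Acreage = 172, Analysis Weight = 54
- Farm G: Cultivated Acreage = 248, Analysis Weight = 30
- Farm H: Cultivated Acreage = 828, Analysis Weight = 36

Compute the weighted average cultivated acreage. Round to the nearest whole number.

367

Weighted sum = 888×27 + 116×47 + 704×27 + 340×45 + 256×115 + 172×54 + 248×30 + 828×36
  = 23976 + 5452 + 19008 + 15300 + 29440 + 9288 + 7440 + 29808 = 139712
Sum of weights = 27 + 47 + 27 + 45 + 115 + 54 + 30 + 36 = 381
Weighted mean = 139712 / 381 = 366.69816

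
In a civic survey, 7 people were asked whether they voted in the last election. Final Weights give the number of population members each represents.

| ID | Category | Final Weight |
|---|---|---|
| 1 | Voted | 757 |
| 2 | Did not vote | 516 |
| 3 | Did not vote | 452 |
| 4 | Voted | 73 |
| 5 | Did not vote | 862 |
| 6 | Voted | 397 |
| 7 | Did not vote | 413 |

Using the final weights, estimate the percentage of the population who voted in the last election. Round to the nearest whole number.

Sum of weights for 'Voted' = 757 + 73 + 397 = 1227
Total weight = 757 + 516 + 452 + 73 + 862 + 397 + 413 = 3470
Weighted proportion = 1227 / 3470 = 0.35360231 → 35.360231%

35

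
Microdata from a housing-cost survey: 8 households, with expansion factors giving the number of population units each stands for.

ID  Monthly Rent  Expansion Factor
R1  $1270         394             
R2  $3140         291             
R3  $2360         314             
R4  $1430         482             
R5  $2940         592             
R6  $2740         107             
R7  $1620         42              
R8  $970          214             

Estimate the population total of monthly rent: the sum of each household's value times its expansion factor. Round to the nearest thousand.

5154000

Weighted total = 5153700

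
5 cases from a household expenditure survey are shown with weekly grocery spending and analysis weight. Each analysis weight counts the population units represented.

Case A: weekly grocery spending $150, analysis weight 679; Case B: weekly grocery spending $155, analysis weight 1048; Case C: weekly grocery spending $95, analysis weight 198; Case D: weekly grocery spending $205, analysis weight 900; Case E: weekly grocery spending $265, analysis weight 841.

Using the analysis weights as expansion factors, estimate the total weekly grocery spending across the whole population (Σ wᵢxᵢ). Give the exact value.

690465

Weighted total = 150×679 + 155×1048 + 95×198 + 205×900 + 265×841
  = 101850 + 162440 + 18810 + 184500 + 222865 = 690465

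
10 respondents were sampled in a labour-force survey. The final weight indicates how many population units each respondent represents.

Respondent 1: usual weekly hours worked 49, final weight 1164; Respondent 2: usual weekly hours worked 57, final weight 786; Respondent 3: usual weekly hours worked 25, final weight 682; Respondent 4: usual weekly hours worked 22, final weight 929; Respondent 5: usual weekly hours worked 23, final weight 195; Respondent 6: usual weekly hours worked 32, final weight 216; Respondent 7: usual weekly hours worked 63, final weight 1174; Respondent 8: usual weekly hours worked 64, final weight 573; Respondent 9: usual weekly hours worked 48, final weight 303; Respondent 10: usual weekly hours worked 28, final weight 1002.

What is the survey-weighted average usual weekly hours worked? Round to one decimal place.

Weighted sum = 49×1164 + 57×786 + 25×682 + 22×929 + 23×195 + 32×216 + 63×1174 + 64×573 + 48×303 + 28×1002
  = 57036 + 44802 + 17050 + 20438 + 4485 + 6912 + 73962 + 36672 + 14544 + 28056 = 303957
Sum of weights = 1164 + 786 + 682 + 929 + 195 + 216 + 1174 + 573 + 303 + 1002 = 7024
Weighted mean = 303957 / 7024 = 43.27406

43.3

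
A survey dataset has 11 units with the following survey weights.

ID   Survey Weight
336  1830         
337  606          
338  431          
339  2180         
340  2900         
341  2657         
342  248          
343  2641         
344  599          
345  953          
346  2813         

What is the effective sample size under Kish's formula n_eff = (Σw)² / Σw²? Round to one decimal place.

Σ wᵢ = 1830 + 606 + 431 + 2180 + 2900 + 2657 + 248 + 2641 + 599 + 953 + 2813 = 17858
Σ wᵢ² = 40340310
n_eff = 17858² / 40340310 = 318908164 / 40340310 = 7.9054465

7.9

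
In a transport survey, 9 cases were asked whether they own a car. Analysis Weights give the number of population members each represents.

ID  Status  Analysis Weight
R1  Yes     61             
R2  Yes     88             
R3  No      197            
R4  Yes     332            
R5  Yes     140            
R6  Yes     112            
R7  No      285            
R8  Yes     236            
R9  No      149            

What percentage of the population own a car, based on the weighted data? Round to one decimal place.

60.6

Sum of weights for 'Yes' = 61 + 88 + 332 + 140 + 112 + 236 = 969
Total weight = 61 + 88 + 197 + 332 + 140 + 112 + 285 + 236 + 149 = 1600
Weighted proportion = 969 / 1600 = 0.605625 → 60.5625%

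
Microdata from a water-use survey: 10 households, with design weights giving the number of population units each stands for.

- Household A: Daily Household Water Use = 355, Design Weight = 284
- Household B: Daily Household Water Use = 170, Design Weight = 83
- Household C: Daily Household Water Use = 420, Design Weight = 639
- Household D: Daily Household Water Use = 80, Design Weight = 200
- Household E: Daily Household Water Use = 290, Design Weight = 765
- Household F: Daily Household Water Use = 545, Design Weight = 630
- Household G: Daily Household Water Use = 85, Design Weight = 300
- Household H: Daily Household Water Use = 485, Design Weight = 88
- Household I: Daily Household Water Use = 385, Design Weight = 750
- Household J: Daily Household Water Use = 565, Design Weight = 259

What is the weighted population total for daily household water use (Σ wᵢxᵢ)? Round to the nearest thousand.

Weighted total = 355×284 + 170×83 + 420×639 + 80×200 + 290×765 + 545×630 + 85×300 + 485×88 + 385×750 + 565×259
  = 100820 + 14110 + 268380 + 16000 + 221850 + 343350 + 25500 + 42680 + 288750 + 146335 = 1467775

1468000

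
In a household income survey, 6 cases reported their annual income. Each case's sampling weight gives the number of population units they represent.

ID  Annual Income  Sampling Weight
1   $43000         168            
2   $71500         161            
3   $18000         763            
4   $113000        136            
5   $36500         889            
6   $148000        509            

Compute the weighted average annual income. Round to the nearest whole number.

Weighted sum = 43000×168 + 71500×161 + 18000×763 + 113000×136 + 36500×889 + 148000×509
  = 7224000 + 11511500 + 13734000 + 15368000 + 32448500 + 75332000 = 155618000
Sum of weights = 168 + 161 + 763 + 136 + 889 + 509 = 2626
Weighted mean = 155618000 / 2626 = 59260.472

59260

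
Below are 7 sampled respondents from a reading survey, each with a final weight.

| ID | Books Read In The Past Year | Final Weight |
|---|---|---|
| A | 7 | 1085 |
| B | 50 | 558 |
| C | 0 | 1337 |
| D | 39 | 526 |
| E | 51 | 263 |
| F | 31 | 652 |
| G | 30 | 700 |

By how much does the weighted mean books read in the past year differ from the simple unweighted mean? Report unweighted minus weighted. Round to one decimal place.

8.1

Unweighted sum = 7 + 50 + 0 + 39 + 51 + 31 + 30 = 208
Unweighted mean = 208 / 7 = 29.714286
Weighted sum = 7×1085 + 50×558 + 0×1337 + 39×526 + 51×263 + 31×652 + 30×700
  = 7595 + 27900 + 0 + 20514 + 13413 + 20212 + 21000 = 110634
Sum of weights = 5121
Weighted mean = 110634 / 5121 = 21.603984
Difference (unweighted minus weighted) = 8.1103021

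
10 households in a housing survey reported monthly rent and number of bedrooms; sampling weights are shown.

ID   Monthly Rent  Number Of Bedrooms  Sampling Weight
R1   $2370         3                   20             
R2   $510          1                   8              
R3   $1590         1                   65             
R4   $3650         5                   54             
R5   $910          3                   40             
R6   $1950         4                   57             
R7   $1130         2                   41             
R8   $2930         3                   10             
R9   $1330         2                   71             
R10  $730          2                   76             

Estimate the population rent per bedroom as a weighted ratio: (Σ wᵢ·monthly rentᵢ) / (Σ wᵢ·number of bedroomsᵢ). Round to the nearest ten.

Σ wᵢ·y = 725020
Σ wᵢ·x = 3×20 + 1×8 + 1×65 + 5×54 + 3×40 + 4×57 + 2×41 + 3×10 + 2×71 + 2×76
  = 1157
Ratio = 725020 / 1157 = 626.63786

630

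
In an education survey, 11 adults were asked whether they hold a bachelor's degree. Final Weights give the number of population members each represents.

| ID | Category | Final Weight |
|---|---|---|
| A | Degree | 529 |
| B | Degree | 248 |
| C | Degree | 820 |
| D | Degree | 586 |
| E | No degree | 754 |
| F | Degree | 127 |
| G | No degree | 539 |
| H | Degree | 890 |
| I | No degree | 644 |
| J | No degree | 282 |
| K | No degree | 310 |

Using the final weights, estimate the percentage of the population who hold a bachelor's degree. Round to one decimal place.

Sum of weights for 'Degree' = 529 + 248 + 820 + 586 + 127 + 890 = 3200
Total weight = 529 + 248 + 820 + 586 + 754 + 127 + 539 + 890 + 644 + 282 + 310 = 5729
Weighted proportion = 3200 / 5729 = 0.5585617 → 55.85617%

55.9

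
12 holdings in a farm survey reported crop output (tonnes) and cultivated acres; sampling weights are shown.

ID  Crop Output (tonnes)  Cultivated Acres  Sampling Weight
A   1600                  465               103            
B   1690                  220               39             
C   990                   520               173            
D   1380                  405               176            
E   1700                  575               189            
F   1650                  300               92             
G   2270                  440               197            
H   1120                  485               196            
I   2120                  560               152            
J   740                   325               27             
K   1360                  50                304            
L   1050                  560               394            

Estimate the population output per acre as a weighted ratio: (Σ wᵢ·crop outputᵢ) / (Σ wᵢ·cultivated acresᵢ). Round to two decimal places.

3.41

Σ wᵢ·y = 2954030
Σ wᵢ·x = 465×103 + 220×39 + 520×173 + 405×176 + 575×189 + 300×92 + 440×197 + 485×196 + 560×152 + 325×27 + 50×304 + 560×394
  = 47895 + 8580 + 89960 + 71280 + 108675 + 27600 + 86680 + 95060 + 85120 + 8775 + 15200 + 220640 = 865465
Ratio = 2954030 / 865465 = 3.4132287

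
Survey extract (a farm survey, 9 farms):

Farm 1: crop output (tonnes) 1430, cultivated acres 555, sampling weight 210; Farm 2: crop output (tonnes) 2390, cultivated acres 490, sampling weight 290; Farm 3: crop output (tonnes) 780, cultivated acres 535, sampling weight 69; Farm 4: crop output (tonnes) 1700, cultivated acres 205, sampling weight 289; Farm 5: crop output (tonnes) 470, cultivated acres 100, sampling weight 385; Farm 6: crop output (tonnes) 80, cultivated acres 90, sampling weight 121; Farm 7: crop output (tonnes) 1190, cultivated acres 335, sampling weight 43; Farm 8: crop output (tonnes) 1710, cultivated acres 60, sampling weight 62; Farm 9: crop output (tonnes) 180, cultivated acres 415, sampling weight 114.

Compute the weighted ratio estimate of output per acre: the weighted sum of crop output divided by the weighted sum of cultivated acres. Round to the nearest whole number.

Σ wᵢ·y = 1430×210 + 2390×290 + 780×69 + 1700×289 + 470×385 + 80×121 + 1190×43 + 1710×62 + 180×114
  = 300300 + 693100 + 53820 + 491300 + 180950 + 9680 + 51170 + 106020 + 20520 = 1906860
Σ wᵢ·x = 555×210 + 490×290 + 535×69 + 205×289 + 100×385 + 90×121 + 335×43 + 60×62 + 415×114
  = 116550 + 142100 + 36915 + 59245 + 38500 + 10890 + 14405 + 3720 + 47310 = 469635
Ratio = 1906860 / 469635 = 4.0603021

4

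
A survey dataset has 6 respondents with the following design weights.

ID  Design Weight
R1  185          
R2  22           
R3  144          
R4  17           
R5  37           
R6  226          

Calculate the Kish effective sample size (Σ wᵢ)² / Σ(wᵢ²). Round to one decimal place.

Σ wᵢ = 185 + 22 + 144 + 17 + 37 + 226 = 631
Σ wᵢ² = 34225 + 484 + 20736 + 289 + 1369 + 51076 = 108179
n_eff = 631² / 108179 = 398161 / 108179 = 3.6805757

3.7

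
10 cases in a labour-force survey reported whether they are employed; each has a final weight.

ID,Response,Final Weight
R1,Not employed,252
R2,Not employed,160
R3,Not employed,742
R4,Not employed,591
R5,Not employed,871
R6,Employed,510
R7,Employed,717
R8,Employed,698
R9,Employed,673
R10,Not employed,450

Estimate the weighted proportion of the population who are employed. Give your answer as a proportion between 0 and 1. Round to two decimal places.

Sum of weights for 'Employed' = 510 + 717 + 698 + 673 = 2598
Total weight = 252 + 160 + 742 + 591 + 871 + 510 + 717 + 698 + 673 + 450 = 5664
Weighted proportion = 2598 / 5664 = 0.45868644

0.46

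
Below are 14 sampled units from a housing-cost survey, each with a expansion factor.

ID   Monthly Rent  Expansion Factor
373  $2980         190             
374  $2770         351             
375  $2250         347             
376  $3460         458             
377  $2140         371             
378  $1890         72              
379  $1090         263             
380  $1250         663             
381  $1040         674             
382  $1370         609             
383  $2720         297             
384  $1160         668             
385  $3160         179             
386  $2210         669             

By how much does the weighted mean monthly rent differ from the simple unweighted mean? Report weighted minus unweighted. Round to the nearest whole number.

-194

Unweighted sum = 29490
Unweighted mean = 29490 / 14 = 2106.4286
Weighted sum = 11111480
Sum of weights = 5811
Weighted mean = 11111480 / 5811 = 1912.1459
Difference (weighted minus unweighted) = -194.28264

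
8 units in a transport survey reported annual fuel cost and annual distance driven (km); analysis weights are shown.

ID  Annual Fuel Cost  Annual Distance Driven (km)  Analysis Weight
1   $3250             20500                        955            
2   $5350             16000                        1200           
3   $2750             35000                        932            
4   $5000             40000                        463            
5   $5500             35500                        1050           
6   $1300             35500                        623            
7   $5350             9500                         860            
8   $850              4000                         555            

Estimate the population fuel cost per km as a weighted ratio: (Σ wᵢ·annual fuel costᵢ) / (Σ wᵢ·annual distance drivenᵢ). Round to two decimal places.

0.16

Σ wᵢ·y = 3250×955 + 5350×1200 + 2750×932 + 5000×463 + 5500×1050 + 1300×623 + 5350×860 + 850×555
  = 3103750 + 6420000 + 2563000 + 2315000 + 5775000 + 809900 + 4601000 + 471750 = 26059400
Σ wᵢ·x = 20500×955 + 16000×1200 + 35000×932 + 40000×463 + 35500×1050 + 35500×623 + 9500×860 + 4000×555
  = 19577500 + 19200000 + 32620000 + 18520000 + 37275000 + 22116500 + 8170000 + 2220000 = 159699000
Ratio = 26059400 / 159699000 = 0.16317823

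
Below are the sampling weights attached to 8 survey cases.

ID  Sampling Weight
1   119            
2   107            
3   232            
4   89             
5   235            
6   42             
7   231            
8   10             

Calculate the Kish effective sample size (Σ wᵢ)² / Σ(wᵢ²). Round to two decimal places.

Σ wᵢ = 119 + 107 + 232 + 89 + 235 + 42 + 231 + 10 = 1065
Σ wᵢ² = 14161 + 11449 + 53824 + 7921 + 55225 + 1764 + 53361 + 100 = 197805
n_eff = 1065² / 197805 = 1134225 / 197805 = 5.7340563

5.73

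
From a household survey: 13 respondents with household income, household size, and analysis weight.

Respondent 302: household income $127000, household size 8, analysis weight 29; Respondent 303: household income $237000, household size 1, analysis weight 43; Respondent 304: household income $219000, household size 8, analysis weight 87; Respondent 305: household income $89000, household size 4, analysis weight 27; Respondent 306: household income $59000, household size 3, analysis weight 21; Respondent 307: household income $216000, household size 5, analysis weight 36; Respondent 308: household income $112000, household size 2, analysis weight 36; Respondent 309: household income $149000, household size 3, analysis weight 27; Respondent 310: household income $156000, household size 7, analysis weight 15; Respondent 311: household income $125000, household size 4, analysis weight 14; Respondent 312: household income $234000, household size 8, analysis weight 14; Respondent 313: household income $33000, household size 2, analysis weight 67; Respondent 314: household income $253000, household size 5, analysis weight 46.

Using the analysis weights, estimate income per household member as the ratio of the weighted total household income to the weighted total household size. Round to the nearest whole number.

34856

Σ wᵢ·y = 73615000
Σ wᵢ·x = 2112
Ratio = 73615000 / 2112 = 34855.587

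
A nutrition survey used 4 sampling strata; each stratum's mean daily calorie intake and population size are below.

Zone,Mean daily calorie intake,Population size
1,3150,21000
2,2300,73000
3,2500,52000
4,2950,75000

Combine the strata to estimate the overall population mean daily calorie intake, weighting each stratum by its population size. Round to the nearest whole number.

Σ Nₕ·x̄ₕ = 3150×21000 + 2300×73000 + 2500×52000 + 2950×75000
  = 66150000 + 167900000 + 130000000 + 221250000 = 585300000
Σ Nₕ = 21000 + 73000 + 52000 + 75000 = 221000
Overall mean = 585300000 / 221000 = 2648.4163

2648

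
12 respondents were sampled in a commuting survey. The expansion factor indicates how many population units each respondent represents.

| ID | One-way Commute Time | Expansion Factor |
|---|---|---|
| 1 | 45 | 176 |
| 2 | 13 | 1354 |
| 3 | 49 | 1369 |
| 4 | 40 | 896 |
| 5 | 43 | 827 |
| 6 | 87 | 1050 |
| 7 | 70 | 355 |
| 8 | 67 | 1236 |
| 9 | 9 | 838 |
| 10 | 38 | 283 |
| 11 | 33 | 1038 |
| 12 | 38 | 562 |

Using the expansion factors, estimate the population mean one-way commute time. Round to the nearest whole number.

44

Weighted sum = 45×176 + 13×1354 + 49×1369 + 40×896 + 43×827 + 87×1050 + 70×355 + 67×1236 + 9×838 + 38×283 + 33×1038 + 38×562
  = 7920 + 17602 + 67081 + 35840 + 35561 + 91350 + 24850 + 82812 + 7542 + 10754 + 34254 + 21356 = 436922
Sum of weights = 9984
Weighted mean = 436922 / 9984 = 43.76222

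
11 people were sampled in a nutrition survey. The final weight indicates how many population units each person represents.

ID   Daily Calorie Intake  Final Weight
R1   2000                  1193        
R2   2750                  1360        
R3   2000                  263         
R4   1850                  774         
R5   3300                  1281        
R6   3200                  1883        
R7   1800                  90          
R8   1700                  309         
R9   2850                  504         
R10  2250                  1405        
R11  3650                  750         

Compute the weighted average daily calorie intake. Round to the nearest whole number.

Weighted sum = 2000×1193 + 2750×1360 + 2000×263 + 1850×774 + 3300×1281 + 3200×1883 + 1800×90 + 1700×309 + 2850×504 + 2250×1405 + 3650×750
  = 2386000 + 3740000 + 526000 + 1431900 + 4227300 + 6025600 + 162000 + 525300 + 1436400 + 3161250 + 2737500 = 26359250
Sum of weights = 1193 + 1360 + 263 + 774 + 1281 + 1883 + 90 + 309 + 504 + 1405 + 750 = 9812
Weighted mean = 26359250 / 9812 = 2686.4299

2686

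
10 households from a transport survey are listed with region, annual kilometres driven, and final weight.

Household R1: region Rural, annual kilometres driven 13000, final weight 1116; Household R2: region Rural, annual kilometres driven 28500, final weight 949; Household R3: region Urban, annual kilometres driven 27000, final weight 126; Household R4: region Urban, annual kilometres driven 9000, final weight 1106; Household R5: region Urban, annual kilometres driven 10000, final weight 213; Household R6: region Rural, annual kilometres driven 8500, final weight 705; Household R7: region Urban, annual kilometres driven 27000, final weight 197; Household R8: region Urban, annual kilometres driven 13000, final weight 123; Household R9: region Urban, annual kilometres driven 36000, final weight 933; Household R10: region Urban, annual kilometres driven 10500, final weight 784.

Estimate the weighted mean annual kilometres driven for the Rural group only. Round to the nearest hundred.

Rural rows: R1, R2, R6
Weighted sum = 13000×1116 + 28500×949 + 8500×705
  = 14508000 + 27046500 + 5992500 = 47547000
Sum of weights = 1116 + 949 + 705 = 2770
Weighted mean = 47547000 / 2770 = 17164.982

17200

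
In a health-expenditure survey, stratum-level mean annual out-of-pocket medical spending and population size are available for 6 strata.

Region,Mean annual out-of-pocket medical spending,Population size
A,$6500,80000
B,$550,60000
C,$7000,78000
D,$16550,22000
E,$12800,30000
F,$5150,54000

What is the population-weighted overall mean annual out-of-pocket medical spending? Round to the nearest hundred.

6600

Σ Nₕ·x̄ₕ = 2125200000
Σ Nₕ = 80000 + 60000 + 78000 + 22000 + 30000 + 54000 = 324000
Overall mean = 2125200000 / 324000 = 6559.2593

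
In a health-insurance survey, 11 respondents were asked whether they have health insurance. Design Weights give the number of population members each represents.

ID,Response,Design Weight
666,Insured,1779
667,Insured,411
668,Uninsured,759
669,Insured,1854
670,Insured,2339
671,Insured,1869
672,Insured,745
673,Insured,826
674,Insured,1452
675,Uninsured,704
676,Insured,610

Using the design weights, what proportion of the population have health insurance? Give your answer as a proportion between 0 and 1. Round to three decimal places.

0.890

Sum of weights for 'Insured' = 1779 + 411 + 1854 + 2339 + 1869 + 745 + 826 + 1452 + 610 = 11885
Total weight = 13348
Weighted proportion = 11885 / 13348 = 0.89039556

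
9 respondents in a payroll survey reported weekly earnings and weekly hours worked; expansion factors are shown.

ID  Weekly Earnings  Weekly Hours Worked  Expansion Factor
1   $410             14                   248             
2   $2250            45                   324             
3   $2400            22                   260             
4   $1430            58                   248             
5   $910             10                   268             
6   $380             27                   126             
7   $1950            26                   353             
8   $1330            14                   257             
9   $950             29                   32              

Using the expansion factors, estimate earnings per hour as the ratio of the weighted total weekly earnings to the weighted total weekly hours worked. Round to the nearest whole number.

55

Σ wᵢ·y = 410×248 + 2250×324 + 2400×260 + 1430×248 + 910×268 + 380×126 + 1950×353 + 1330×257 + 950×32
  = 101680 + 729000 + 624000 + 354640 + 243880 + 47880 + 688350 + 341810 + 30400 = 3161640
Σ wᵢ·x = 14×248 + 45×324 + 22×260 + 58×248 + 10×268 + 27×126 + 26×353 + 14×257 + 29×32
  = 57942
Ratio = 3161640 / 57942 = 54.5656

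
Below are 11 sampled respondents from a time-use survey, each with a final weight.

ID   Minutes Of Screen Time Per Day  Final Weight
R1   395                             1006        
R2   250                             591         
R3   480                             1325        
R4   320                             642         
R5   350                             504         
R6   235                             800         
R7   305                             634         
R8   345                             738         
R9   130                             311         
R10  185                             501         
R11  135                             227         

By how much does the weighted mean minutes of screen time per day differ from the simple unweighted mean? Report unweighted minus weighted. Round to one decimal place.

-40.0

Unweighted sum = 3130
Unweighted mean = 3130 / 11 = 284.54545
Weighted sum = 395×1006 + 250×591 + 480×1325 + 320×642 + 350×504 + 235×800 + 305×634 + 345×738 + 130×311 + 185×501 + 135×227
  = 397370 + 147750 + 636000 + 205440 + 176400 + 188000 + 193370 + 254610 + 40430 + 92685 + 30645 = 2362700
Sum of weights = 1006 + 591 + 1325 + 642 + 504 + 800 + 634 + 738 + 311 + 501 + 227 = 7279
Weighted mean = 2362700 / 7279 = 324.59129
Difference (unweighted minus weighted) = -40.045835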